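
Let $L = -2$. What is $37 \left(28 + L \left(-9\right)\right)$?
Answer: $1702$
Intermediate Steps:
$37 \left(28 + L \left(-9\right)\right) = 37 \left(28 - -18\right) = 37 \left(28 + 18\right) = 37 \cdot 46 = 1702$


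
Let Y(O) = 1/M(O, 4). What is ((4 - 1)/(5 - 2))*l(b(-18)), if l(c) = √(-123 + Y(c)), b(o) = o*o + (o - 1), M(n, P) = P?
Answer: I*√491/2 ≈ 11.079*I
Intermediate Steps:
Y(O) = ¼ (Y(O) = 1/4 = ¼)
b(o) = -1 + o + o² (b(o) = o² + (-1 + o) = -1 + o + o²)
l(c) = I*√491/2 (l(c) = √(-123 + ¼) = √(-491/4) = I*√491/2)
((4 - 1)/(5 - 2))*l(b(-18)) = ((4 - 1)/(5 - 2))*(I*√491/2) = (3/3)*(I*√491/2) = (3*(⅓))*(I*√491/2) = 1*(I*√491/2) = I*√491/2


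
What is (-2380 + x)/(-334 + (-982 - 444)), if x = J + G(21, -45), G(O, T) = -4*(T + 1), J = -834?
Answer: 1519/880 ≈ 1.7261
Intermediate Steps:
G(O, T) = -4 - 4*T (G(O, T) = -4*(1 + T) = -4 - 4*T)
x = -658 (x = -834 + (-4 - 4*(-45)) = -834 + (-4 + 180) = -834 + 176 = -658)
(-2380 + x)/(-334 + (-982 - 444)) = (-2380 - 658)/(-334 + (-982 - 444)) = -3038/(-334 - 1426) = -3038/(-1760) = -3038*(-1/1760) = 1519/880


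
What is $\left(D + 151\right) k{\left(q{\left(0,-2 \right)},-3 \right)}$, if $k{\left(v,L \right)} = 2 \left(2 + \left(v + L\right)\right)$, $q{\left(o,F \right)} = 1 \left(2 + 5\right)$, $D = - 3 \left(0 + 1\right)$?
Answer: $1776$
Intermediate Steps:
$D = -3$ ($D = \left(-3\right) 1 = -3$)
$q{\left(o,F \right)} = 7$ ($q{\left(o,F \right)} = 1 \cdot 7 = 7$)
$k{\left(v,L \right)} = 4 + 2 L + 2 v$ ($k{\left(v,L \right)} = 2 \left(2 + \left(L + v\right)\right) = 2 \left(2 + L + v\right) = 4 + 2 L + 2 v$)
$\left(D + 151\right) k{\left(q{\left(0,-2 \right)},-3 \right)} = \left(-3 + 151\right) \left(4 + 2 \left(-3\right) + 2 \cdot 7\right) = 148 \left(4 - 6 + 14\right) = 148 \cdot 12 = 1776$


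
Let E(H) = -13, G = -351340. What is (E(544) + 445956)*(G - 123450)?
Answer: -211729276970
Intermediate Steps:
(E(544) + 445956)*(G - 123450) = (-13 + 445956)*(-351340 - 123450) = 445943*(-474790) = -211729276970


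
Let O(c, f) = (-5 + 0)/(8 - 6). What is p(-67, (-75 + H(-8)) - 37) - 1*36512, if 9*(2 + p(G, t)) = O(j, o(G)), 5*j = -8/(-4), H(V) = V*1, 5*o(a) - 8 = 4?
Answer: -657257/18 ≈ -36514.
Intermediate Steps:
o(a) = 12/5 (o(a) = 8/5 + (⅕)*4 = 8/5 + ⅘ = 12/5)
H(V) = V
j = ⅖ (j = (-8/(-4))/5 = (-8*(-¼))/5 = (⅕)*2 = ⅖ ≈ 0.40000)
O(c, f) = -5/2
p(G, t) = -41/18 (p(G, t) = -2 + (⅑)*(-5/2) = -2 - 5/18 = -41/18)
p(-67, (-75 + H(-8)) - 37) - 1*36512 = -41/18 - 1*36512 = -41/18 - 36512 = -657257/18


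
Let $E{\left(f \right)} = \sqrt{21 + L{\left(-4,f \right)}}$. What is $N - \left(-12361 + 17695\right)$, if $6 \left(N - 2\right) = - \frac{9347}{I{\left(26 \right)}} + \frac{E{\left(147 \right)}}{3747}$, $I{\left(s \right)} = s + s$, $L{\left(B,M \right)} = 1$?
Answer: $- \frac{128687}{24} + \frac{\sqrt{22}}{22482} \approx -5362.0$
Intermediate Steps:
$E{\left(f \right)} = \sqrt{22}$ ($E{\left(f \right)} = \sqrt{21 + 1} = \sqrt{22}$)
$I{\left(s \right)} = 2 s$
$N = - \frac{671}{24} + \frac{\sqrt{22}}{22482}$ ($N = 2 + \frac{- \frac{9347}{2 \cdot 26} + \frac{\sqrt{22}}{3747}}{6} = 2 + \frac{- \frac{9347}{52} + \sqrt{22} \cdot \frac{1}{3747}}{6} = 2 + \frac{\left(-9347\right) \frac{1}{52} + \frac{\sqrt{22}}{3747}}{6} = 2 + \frac{- \frac{719}{4} + \frac{\sqrt{22}}{3747}}{6} = 2 - \left(\frac{719}{24} - \frac{\sqrt{22}}{22482}\right) = - \frac{671}{24} + \frac{\sqrt{22}}{22482} \approx -27.958$)
$N - \left(-12361 + 17695\right) = \left(- \frac{671}{24} + \frac{\sqrt{22}}{22482}\right) - \left(-12361 + 17695\right) = \left(- \frac{671}{24} + \frac{\sqrt{22}}{22482}\right) - 5334 = - \frac{128687}{24} + \frac{\sqrt{22}}{22482}$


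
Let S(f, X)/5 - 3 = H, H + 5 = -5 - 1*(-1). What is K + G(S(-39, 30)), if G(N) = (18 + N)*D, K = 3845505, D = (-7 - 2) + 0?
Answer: 3845613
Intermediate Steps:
H = -9 (H = -5 + (-5 - 1*(-1)) = -5 + (-5 + 1) = -5 - 4 = -9)
S(f, X) = -30 (S(f, X) = 15 + 5*(-9) = 15 - 45 = -30)
D = -9 (D = -9 + 0 = -9)
G(N) = -162 - 9*N (G(N) = (18 + N)*(-9) = -162 - 9*N)
K + G(S(-39, 30)) = 3845505 + (-162 - 9*(-30)) = 3845505 + (-162 + 270) = 3845505 + 108 = 3845613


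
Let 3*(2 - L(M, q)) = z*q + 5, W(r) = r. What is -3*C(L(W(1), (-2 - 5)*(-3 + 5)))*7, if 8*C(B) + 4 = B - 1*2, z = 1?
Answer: 21/8 ≈ 2.6250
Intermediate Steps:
L(M, q) = ⅓ - q/3 (L(M, q) = 2 - (1*q + 5)/3 = 2 - (q + 5)/3 = 2 - (5 + q)/3 = 2 + (-5/3 - q/3) = ⅓ - q/3)
C(B) = -¾ + B/8 (C(B) = -½ + (B - 1*2)/8 = -½ + (B - 2)/8 = -½ + (-2 + B)/8 = -½ + (-¼ + B/8) = -¾ + B/8)
-3*C(L(W(1), (-2 - 5)*(-3 + 5)))*7 = -3*(-¾ + (⅓ - (-2 - 5)*(-3 + 5)/3)/8)*7 = -3*(-¾ + (⅓ - (-7)*2/3)/8)*7 = -3*(-¾ + (⅓ - ⅓*(-14))/8)*7 = -3*(-¾ + (⅓ + 14/3)/8)*7 = -3*(-¾ + (⅛)*5)*7 = -3*(-¾ + 5/8)*7 = -3*(-⅛)*7 = (3/8)*7 = 21/8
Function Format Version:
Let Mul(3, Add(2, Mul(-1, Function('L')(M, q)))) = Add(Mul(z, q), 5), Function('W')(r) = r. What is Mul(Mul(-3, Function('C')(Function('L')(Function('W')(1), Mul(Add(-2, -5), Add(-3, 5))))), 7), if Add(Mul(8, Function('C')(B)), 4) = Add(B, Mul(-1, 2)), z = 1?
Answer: Rational(21, 8) ≈ 2.6250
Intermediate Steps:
Function('L')(M, q) = Add(Rational(1, 3), Mul(Rational(-1, 3), q)) (Function('L')(M, q) = Add(2, Mul(Rational(-1, 3), Add(Mul(1, q), 5))) = Add(2, Mul(Rational(-1, 3), Add(q, 5))) = Add(2, Mul(Rational(-1, 3), Add(5, q))) = Add(2, Add(Rational(-5, 3), Mul(Rational(-1, 3), q))) = Add(Rational(1, 3), Mul(Rational(-1, 3), q)))
Function('C')(B) = Add(Rational(-3, 4), Mul(Rational(1, 8), B)) (Function('C')(B) = Add(Rational(-1, 2), Mul(Rational(1, 8), Add(B, Mul(-1, 2)))) = Add(Rational(-1, 2), Mul(Rational(1, 8), Add(B, -2))) = Add(Rational(-1, 2), Mul(Rational(1, 8), Add(-2, B))) = Add(Rational(-1, 2), Add(Rational(-1, 4), Mul(Rational(1, 8), B))) = Add(Rational(-3, 4), Mul(Rational(1, 8), B)))
Mul(Mul(-3, Function('C')(Function('L')(Function('W')(1), Mul(Add(-2, -5), Add(-3, 5))))), 7) = Mul(Mul(-3, Add(Rational(-3, 4), Mul(Rational(1, 8), Add(Rational(1, 3), Mul(Rational(-1, 3), Mul(Add(-2, -5), Add(-3, 5))))))), 7) = Mul(Mul(-3, Add(Rational(-3, 4), Mul(Rational(1, 8), Add(Rational(1, 3), Mul(Rational(-1, 3), Mul(-7, 2)))))), 7) = Mul(Mul(-3, Add(Rational(-3, 4), Mul(Rational(1, 8), Add(Rational(1, 3), Mul(Rational(-1, 3), -14))))), 7) = Mul(Mul(-3, Add(Rational(-3, 4), Mul(Rational(1, 8), Add(Rational(1, 3), Rational(14, 3))))), 7) = Mul(Mul(-3, Add(Rational(-3, 4), Mul(Rational(1, 8), 5))), 7) = Mul(Mul(-3, Add(Rational(-3, 4), Rational(5, 8))), 7) = Mul(Mul(-3, Rational(-1, 8)), 7) = Mul(Rational(3, 8), 7) = Rational(21, 8)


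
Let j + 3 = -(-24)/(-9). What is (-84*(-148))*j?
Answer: -70448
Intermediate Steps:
j = -17/3 (j = -3 - (-24)/(-9) = -3 - (-24)*(-1)/9 = -3 - 4*⅔ = -3 - 8/3 = -17/3 ≈ -5.6667)
(-84*(-148))*j = -84*(-148)*(-17/3) = 12432*(-17/3) = -70448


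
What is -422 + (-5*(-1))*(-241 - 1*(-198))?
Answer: -637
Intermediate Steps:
-422 + (-5*(-1))*(-241 - 1*(-198)) = -422 + 5*(-241 + 198) = -422 + 5*(-43) = -422 - 215 = -637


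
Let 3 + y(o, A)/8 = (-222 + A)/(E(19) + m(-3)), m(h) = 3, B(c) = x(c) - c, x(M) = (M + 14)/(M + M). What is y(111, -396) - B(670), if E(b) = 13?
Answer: 112724/335 ≈ 336.49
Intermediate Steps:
x(M) = (14 + M)/(2*M) (x(M) = (14 + M)/((2*M)) = (14 + M)*(1/(2*M)) = (14 + M)/(2*M))
B(c) = -c + (14 + c)/(2*c) (B(c) = (14 + c)/(2*c) - c = -c + (14 + c)/(2*c))
y(o, A) = -135 + A/2 (y(o, A) = -24 + 8*((-222 + A)/(13 + 3)) = -24 + 8*((-222 + A)/16) = -24 + 8*((-222 + A)*(1/16)) = -24 + 8*(-111/8 + A/16) = -24 + (-111 + A/2) = -135 + A/2)
y(111, -396) - B(670) = (-135 + (½)*(-396)) - (½ - 1*670 + 7/670) = (-135 - 198) - (½ - 670 + 7*(1/670)) = -333 - (½ - 670 + 7/670) = -333 - 1*(-224279/335) = -333 + 224279/335 = 112724/335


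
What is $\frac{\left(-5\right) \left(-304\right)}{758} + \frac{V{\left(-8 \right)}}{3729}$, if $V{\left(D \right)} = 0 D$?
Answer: $\frac{760}{379} \approx 2.0053$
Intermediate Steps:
$V{\left(D \right)} = 0$
$\frac{\left(-5\right) \left(-304\right)}{758} + \frac{V{\left(-8 \right)}}{3729} = \frac{\left(-5\right) \left(-304\right)}{758} + \frac{0}{3729} = 1520 \cdot \frac{1}{758} + 0 \cdot \frac{1}{3729} = \frac{760}{379} + 0 = \frac{760}{379}$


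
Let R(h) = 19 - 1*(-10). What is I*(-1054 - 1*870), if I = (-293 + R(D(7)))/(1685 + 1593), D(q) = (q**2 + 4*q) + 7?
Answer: 23088/149 ≈ 154.95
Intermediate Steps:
D(q) = 7 + q**2 + 4*q
R(h) = 29 (R(h) = 19 + 10 = 29)
I = -12/149 (I = (-293 + 29)/(1685 + 1593) = -264/3278 = -264*1/3278 = -12/149 ≈ -0.080537)
I*(-1054 - 1*870) = -12*(-1054 - 1*870)/149 = -12*(-1054 - 870)/149 = -12/149*(-1924) = 23088/149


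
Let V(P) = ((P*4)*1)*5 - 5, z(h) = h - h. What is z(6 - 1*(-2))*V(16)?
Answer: 0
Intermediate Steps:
z(h) = 0
V(P) = -5 + 20*P (V(P) = ((4*P)*1)*5 - 5 = (4*P)*5 - 5 = 20*P - 5 = -5 + 20*P)
z(6 - 1*(-2))*V(16) = 0*(-5 + 20*16) = 0*(-5 + 320) = 0*315 = 0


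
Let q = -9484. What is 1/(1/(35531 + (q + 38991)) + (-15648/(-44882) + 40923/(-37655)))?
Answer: -54958141177490/40565978111419 ≈ -1.3548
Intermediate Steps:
1/(1/(35531 + (q + 38991)) + (-15648/(-44882) + 40923/(-37655))) = 1/(1/(35531 + (-9484 + 38991)) + (-15648/(-44882) + 40923/(-37655))) = 1/(1/(35531 + 29507) + (-15648*(-1/44882) + 40923*(-1/37655))) = 1/(1/65038 + (7824/22441 - 40923/37655)) = 1/(1/65038 - 623740323/845015855) = 1/(-40565978111419/54958141177490) = -54958141177490/40565978111419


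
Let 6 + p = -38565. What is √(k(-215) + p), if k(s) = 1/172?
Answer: I*√285271073/86 ≈ 196.4*I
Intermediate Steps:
p = -38571 (p = -6 - 38565 = -38571)
k(s) = 1/172
√(k(-215) + p) = √(1/172 - 38571) = √(-6634211/172) = I*√285271073/86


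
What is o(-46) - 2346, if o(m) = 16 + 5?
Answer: -2325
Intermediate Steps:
o(m) = 21
o(-46) - 2346 = 21 - 2346 = -2325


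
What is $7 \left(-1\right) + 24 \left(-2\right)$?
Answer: $-55$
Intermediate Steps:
$7 \left(-1\right) + 24 \left(-2\right) = -7 - 48 = -55$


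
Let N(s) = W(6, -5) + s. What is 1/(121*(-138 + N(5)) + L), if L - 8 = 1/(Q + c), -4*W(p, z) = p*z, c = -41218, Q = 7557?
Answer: -67322/1021779657 ≈ -6.5887e-5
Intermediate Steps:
W(p, z) = -p*z/4
L = 269287/33661 (L = 8 + 1/(7557 - 41218) = 8 + 1/(-33661) = 8 - 1/33661 = 269287/33661 ≈ 8.0000)
N(s) = 15/2 + s (N(s) = -1/4*6*(-5) + s = 15/2 + s)
1/(121*(-138 + N(5)) + L) = 1/(121*(-138 + (15/2 + 5)) + 269287/33661) = 1/(121*(-138 + 25/2) + 269287/33661) = 1/(121*(-251/2) + 269287/33661) = 1/(-30371/2 + 269287/33661) = 1/(-1021779657/67322) = -67322/1021779657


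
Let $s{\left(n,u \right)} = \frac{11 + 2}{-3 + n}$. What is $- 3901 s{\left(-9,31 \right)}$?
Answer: $\frac{50713}{12} \approx 4226.1$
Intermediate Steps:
$s{\left(n,u \right)} = \frac{13}{-3 + n}$
$- 3901 s{\left(-9,31 \right)} = - 3901 \frac{13}{-3 - 9} = - 3901 \frac{13}{-12} = - 3901 \cdot 13 \left(- \frac{1}{12}\right) = \left(-3901\right) \left(- \frac{13}{12}\right) = \frac{50713}{12}$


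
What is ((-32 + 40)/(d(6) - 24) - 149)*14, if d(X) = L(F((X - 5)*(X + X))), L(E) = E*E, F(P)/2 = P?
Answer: -143920/69 ≈ -2085.8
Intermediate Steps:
F(P) = 2*P
L(E) = E**2
d(X) = 16*X**2*(-5 + X)**2 (d(X) = (2*((X - 5)*(X + X)))**2 = (2*((-5 + X)*(2*X)))**2 = (2*(2*X*(-5 + X)))**2 = (4*X*(-5 + X))**2 = 16*X**2*(-5 + X)**2)
((-32 + 40)/(d(6) - 24) - 149)*14 = ((-32 + 40)/(16*6**2*(-5 + 6)**2 - 24) - 149)*14 = (8/(16*36*1**2 - 24) - 149)*14 = (8/(16*36*1 - 24) - 149)*14 = (8/(576 - 24) - 149)*14 = (8/552 - 149)*14 = (8*(1/552) - 149)*14 = (1/69 - 149)*14 = -10280/69*14 = -143920/69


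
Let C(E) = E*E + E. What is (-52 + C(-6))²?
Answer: 484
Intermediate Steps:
C(E) = E + E² (C(E) = E² + E = E + E²)
(-52 + C(-6))² = (-52 - 6*(1 - 6))² = (-52 - 6*(-5))² = (-52 + 30)² = (-22)² = 484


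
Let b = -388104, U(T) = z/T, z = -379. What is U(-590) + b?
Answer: -228980981/590 ≈ -3.8810e+5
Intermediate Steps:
U(T) = -379/T
U(-590) + b = -379/(-590) - 388104 = -379*(-1/590) - 388104 = 379/590 - 388104 = -228980981/590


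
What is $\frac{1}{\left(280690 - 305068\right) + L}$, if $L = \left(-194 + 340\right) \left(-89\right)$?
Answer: $- \frac{1}{37372} \approx -2.6758 \cdot 10^{-5}$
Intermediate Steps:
$L = -12994$ ($L = 146 \left(-89\right) = -12994$)
$\frac{1}{\left(280690 - 305068\right) + L} = \frac{1}{\left(280690 - 305068\right) - 12994} = \frac{1}{-24378 - 12994} = \frac{1}{-37372} = - \frac{1}{37372}$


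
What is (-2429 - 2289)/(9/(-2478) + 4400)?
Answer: -3897068/3634397 ≈ -1.0723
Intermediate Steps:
(-2429 - 2289)/(9/(-2478) + 4400) = -4718/(9*(-1/2478) + 4400) = -4718/(-3/826 + 4400) = -4718/3634397/826 = -4718*826/3634397 = -3897068/3634397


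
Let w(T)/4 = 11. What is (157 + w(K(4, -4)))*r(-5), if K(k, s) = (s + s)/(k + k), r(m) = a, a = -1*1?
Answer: -201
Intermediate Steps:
a = -1
r(m) = -1
K(k, s) = s/k (K(k, s) = (2*s)/((2*k)) = (2*s)*(1/(2*k)) = s/k)
w(T) = 44 (w(T) = 4*11 = 44)
(157 + w(K(4, -4)))*r(-5) = (157 + 44)*(-1) = 201*(-1) = -201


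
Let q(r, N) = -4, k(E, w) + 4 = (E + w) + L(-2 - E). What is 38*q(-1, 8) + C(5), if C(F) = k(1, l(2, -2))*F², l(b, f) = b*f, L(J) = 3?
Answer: -252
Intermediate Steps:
k(E, w) = -1 + E + w (k(E, w) = -4 + ((E + w) + 3) = -4 + (3 + E + w) = -1 + E + w)
C(F) = -4*F² (C(F) = (-1 + 1 + 2*(-2))*F² = (-1 + 1 - 4)*F² = -4*F²)
38*q(-1, 8) + C(5) = 38*(-4) - 4*5² = -152 - 4*25 = -152 - 100 = -252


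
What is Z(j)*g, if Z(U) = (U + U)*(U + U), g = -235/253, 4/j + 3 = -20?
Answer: -15040/133837 ≈ -0.11238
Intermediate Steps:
j = -4/23 (j = 4/(-3 - 20) = 4/(-23) = 4*(-1/23) = -4/23 ≈ -0.17391)
g = -235/253 (g = -235*1/253 = -235/253 ≈ -0.92885)
Z(U) = 4*U**2 (Z(U) = (2*U)*(2*U) = 4*U**2)
Z(j)*g = (4*(-4/23)**2)*(-235/253) = (4*(16/529))*(-235/253) = (64/529)*(-235/253) = -15040/133837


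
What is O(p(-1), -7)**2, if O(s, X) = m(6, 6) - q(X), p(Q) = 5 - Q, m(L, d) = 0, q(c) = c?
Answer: 49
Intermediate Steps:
O(s, X) = -X (O(s, X) = 0 - X = -X)
O(p(-1), -7)**2 = (-1*(-7))**2 = 7**2 = 49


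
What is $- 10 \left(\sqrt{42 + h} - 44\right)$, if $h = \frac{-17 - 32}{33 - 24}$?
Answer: $440 - \frac{10 \sqrt{329}}{3} \approx 379.54$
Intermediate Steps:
$h = - \frac{49}{9} \approx -5.4444$
$- 10 \left(\sqrt{42 + h} - 44\right) = - 10 \left(\sqrt{42 - \frac{49}{9}} - 44\right) = - 10 \left(\sqrt{\frac{329}{9}} - 44\right) = - 10 \left(\frac{\sqrt{329}}{3} - 44\right) = - 10 \left(-44 + \frac{\sqrt{329}}{3}\right) = 440 - \frac{10 \sqrt{329}}{3}$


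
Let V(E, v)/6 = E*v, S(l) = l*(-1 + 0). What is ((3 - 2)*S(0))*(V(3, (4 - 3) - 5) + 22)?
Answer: 0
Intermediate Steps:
S(l) = -l (S(l) = l*(-1) = -l)
V(E, v) = 6*E*v (V(E, v) = 6*(E*v) = 6*E*v)
((3 - 2)*S(0))*(V(3, (4 - 3) - 5) + 22) = ((3 - 2)*(-1*0))*(6*3*((4 - 3) - 5) + 22) = (1*0)*(6*3*(1 - 5) + 22) = 0*(6*3*(-4) + 22) = 0*(-72 + 22) = 0*(-50) = 0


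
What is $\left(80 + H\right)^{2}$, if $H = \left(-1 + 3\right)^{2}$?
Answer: $7056$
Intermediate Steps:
$H = 4$ ($H = 2^{2} = 4$)
$\left(80 + H\right)^{2} = \left(80 + 4\right)^{2} = 84^{2} = 7056$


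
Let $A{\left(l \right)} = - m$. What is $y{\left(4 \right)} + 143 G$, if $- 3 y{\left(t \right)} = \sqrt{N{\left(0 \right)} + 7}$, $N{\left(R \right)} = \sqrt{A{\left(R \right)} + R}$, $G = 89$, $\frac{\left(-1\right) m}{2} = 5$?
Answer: $12727 - \frac{\sqrt{7 + \sqrt{10}}}{3} \approx 12726.0$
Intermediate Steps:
$m = -10$ ($m = \left(-2\right) 5 = -10$)
$A{\left(l \right)} = 10$ ($A{\left(l \right)} = \left(-1\right) \left(-10\right) = 10$)
$N{\left(R \right)} = \sqrt{10 + R}$
$y{\left(t \right)} = - \frac{\sqrt{7 + \sqrt{10}}}{3}$ ($y{\left(t \right)} = - \frac{\sqrt{\sqrt{10 + 0} + 7}}{3} = - \frac{\sqrt{\sqrt{10} + 7}}{3} = - \frac{\sqrt{7 + \sqrt{10}}}{3}$)
$y{\left(4 \right)} + 143 G = - \frac{\sqrt{7 + \sqrt{10}}}{3} + 143 \cdot 89 = - \frac{\sqrt{7 + \sqrt{10}}}{3} + 12727 = 12727 - \frac{\sqrt{7 + \sqrt{10}}}{3}$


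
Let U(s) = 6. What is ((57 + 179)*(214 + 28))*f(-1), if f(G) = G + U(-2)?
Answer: 285560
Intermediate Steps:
f(G) = 6 + G (f(G) = G + 6 = 6 + G)
((57 + 179)*(214 + 28))*f(-1) = ((57 + 179)*(214 + 28))*(6 - 1) = (236*242)*5 = 57112*5 = 285560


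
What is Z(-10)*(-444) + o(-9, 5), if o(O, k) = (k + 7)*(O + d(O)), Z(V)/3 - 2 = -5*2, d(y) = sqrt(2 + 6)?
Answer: 10548 + 24*sqrt(2) ≈ 10582.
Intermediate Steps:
d(y) = 2*sqrt(2) (d(y) = sqrt(8) = 2*sqrt(2))
Z(V) = -24 (Z(V) = 6 + 3*(-5*2) = 6 + 3*(-10) = 6 - 30 = -24)
o(O, k) = (7 + k)*(O + 2*sqrt(2)) (o(O, k) = (k + 7)*(O + 2*sqrt(2)) = (7 + k)*(O + 2*sqrt(2)))
Z(-10)*(-444) + o(-9, 5) = -24*(-444) + (7*(-9) + 14*sqrt(2) - 9*5 + 2*5*sqrt(2)) = 10656 + (-63 + 14*sqrt(2) - 45 + 10*sqrt(2)) = 10656 + (-108 + 24*sqrt(2)) = 10548 + 24*sqrt(2)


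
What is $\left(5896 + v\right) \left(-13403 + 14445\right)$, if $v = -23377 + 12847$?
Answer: $-4828628$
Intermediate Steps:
$v = -10530$
$\left(5896 + v\right) \left(-13403 + 14445\right) = \left(5896 - 10530\right) \left(-13403 + 14445\right) = \left(-4634\right) 1042 = -4828628$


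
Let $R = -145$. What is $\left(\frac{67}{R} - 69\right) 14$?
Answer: $- \frac{141008}{145} \approx -972.47$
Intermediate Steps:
$\left(\frac{67}{R} - 69\right) 14 = \left(\frac{67}{-145} - 69\right) 14 = \left(67 \left(- \frac{1}{145}\right) - 69\right) 14 = \left(- \frac{67}{145} - 69\right) 14 = \left(- \frac{10072}{145}\right) 14 = - \frac{141008}{145}$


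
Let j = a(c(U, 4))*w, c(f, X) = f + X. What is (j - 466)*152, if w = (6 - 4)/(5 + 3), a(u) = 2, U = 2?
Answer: -70756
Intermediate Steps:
c(f, X) = X + f
w = ¼ (w = 2/8 = 2*(⅛) = ¼ ≈ 0.25000)
j = ½ (j = 2*(¼) = ½ ≈ 0.50000)
(j - 466)*152 = (½ - 466)*152 = -931/2*152 = -70756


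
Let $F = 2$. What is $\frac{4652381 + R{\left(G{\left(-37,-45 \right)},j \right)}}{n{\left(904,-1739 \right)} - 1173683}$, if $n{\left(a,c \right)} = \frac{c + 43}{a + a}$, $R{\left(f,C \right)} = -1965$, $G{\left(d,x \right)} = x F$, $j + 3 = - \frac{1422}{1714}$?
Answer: $- \frac{525497008}{132626285} \approx -3.9622$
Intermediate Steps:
$j = - \frac{3282}{857}$ ($j = -3 - \frac{1422}{1714} = -3 - \frac{711}{857} = - \frac{3282}{857} \approx -3.8296$)
$G{\left(d,x \right)} = 2 x$ ($G{\left(d,x \right)} = x 2 = 2 x$)
$n{\left(a,c \right)} = \frac{43 + c}{2 a}$
$\frac{4652381 + R{\left(G{\left(-37,-45 \right)},j \right)}}{n{\left(904,-1739 \right)} - 1173683} = \frac{4652381 - 1965}{\frac{43 - 1739}{2 \cdot 904} - 1173683} = \frac{4650416}{\frac{1}{2} \cdot \frac{1}{904} \left(-1696\right) - 1173683} = \frac{4650416}{- \frac{106}{113} - 1173683} = \frac{4650416}{- \frac{132626285}{113}} = 4650416 \left(- \frac{113}{132626285}\right) = - \frac{525497008}{132626285}$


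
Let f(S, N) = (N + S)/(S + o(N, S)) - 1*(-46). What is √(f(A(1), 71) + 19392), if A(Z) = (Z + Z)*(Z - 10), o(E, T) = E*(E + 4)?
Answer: √547456953333/5307 ≈ 139.42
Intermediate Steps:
o(E, T) = E*(4 + E)
A(Z) = 2*Z*(-10 + Z) (A(Z) = (2*Z)*(-10 + Z) = 2*Z*(-10 + Z))
f(S, N) = 46 + (N + S)/(S + N*(4 + N)) (f(S, N) = (N + S)/(S + N*(4 + N)) - 1*(-46) = (N + S)/(S + N*(4 + N)) + 46 = 46 + (N + S)/(S + N*(4 + N)))
√(f(A(1), 71) + 19392) = √((71 + 47*(2*1*(-10 + 1)) + 46*71*(4 + 71))/(2*1*(-10 + 1) + 71*(4 + 71)) + 19392) = √((71 + 47*(2*1*(-9)) + 46*71*75)/(2*1*(-9) + 71*75) + 19392) = √((71 + 47*(-18) + 244950)/(-18 + 5325) + 19392) = √((71 - 846 + 244950)/5307 + 19392) = √((1/5307)*244175 + 19392) = √(244175/5307 + 19392) = √(103157519/5307) = √547456953333/5307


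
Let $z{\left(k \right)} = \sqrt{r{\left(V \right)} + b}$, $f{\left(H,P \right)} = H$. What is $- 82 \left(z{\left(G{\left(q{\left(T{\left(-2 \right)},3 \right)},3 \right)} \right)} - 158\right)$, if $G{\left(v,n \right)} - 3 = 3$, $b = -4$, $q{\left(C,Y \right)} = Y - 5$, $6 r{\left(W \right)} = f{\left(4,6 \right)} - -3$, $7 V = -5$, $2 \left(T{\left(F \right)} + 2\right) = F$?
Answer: $12956 - \frac{41 i \sqrt{102}}{3} \approx 12956.0 - 138.03 i$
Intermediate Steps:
$T{\left(F \right)} = -2 + \frac{F}{2}$
$V = - \frac{5}{7}$ ($V = \frac{1}{7} \left(-5\right) = - \frac{5}{7} \approx -0.71429$)
$r{\left(W \right)} = \frac{7}{6}$ ($r{\left(W \right)} = \frac{4 - -3}{6} = \frac{4 + 3}{6} = \frac{1}{6} \cdot 7 = \frac{7}{6}$)
$q{\left(C,Y \right)} = -5 + Y$
$G{\left(v,n \right)} = 6$ ($G{\left(v,n \right)} = 3 + 3 = 6$)
$z{\left(k \right)} = \frac{i \sqrt{102}}{6}$ ($z{\left(k \right)} = \sqrt{\frac{7}{6} - 4} = \sqrt{- \frac{17}{6}} = \frac{i \sqrt{102}}{6}$)
$- 82 \left(z{\left(G{\left(q{\left(T{\left(-2 \right)},3 \right)},3 \right)} \right)} - 158\right) = - 82 \left(\frac{i \sqrt{102}}{6} - 158\right) = - 82 \left(-158 + \frac{i \sqrt{102}}{6}\right) = 12956 - \frac{41 i \sqrt{102}}{3}$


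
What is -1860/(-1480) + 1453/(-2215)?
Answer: 98473/163910 ≈ 0.60077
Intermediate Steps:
-1860/(-1480) + 1453/(-2215) = -1860*(-1/1480) + 1453*(-1/2215) = 93/74 - 1453/2215 = 98473/163910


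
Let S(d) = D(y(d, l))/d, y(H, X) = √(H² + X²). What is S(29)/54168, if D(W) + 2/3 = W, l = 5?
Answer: -1/2356308 + √866/1570872 ≈ 1.8309e-5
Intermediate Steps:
D(W) = -⅔ + W
S(d) = (-⅔ + √(25 + d²))/d (S(d) = (-⅔ + √(d² + 5²))/d = (-⅔ + √(d² + 25))/d = (-⅔ + √(25 + d²))/d)
S(29)/54168 = ((-⅔ + √(25 + 29²))/29)/54168 = ((-⅔ + √(25 + 841))/29)*(1/54168) = ((-⅔ + √866)/29)*(1/54168) = (-2/87 + √866/29)*(1/54168) = -1/2356308 + √866/1570872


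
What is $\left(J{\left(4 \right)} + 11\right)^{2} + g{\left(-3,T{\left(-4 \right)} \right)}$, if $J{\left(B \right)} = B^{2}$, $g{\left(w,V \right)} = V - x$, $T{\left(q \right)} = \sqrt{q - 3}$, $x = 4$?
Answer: $725 + i \sqrt{7} \approx 725.0 + 2.6458 i$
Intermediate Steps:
$T{\left(q \right)} = \sqrt{-3 + q}$
$g{\left(w,V \right)} = -4 + V$ ($g{\left(w,V \right)} = V - 4 = -4 + V$)
$\left(J{\left(4 \right)} + 11\right)^{2} + g{\left(-3,T{\left(-4 \right)} \right)} = \left(4^{2} + 11\right)^{2} - \left(4 - \sqrt{-3 - 4}\right) = \left(16 + 11\right)^{2} - \left(4 - \sqrt{-7}\right) = 27^{2} - \left(4 - i \sqrt{7}\right) = 729 - \left(4 - i \sqrt{7}\right) = 725 + i \sqrt{7}$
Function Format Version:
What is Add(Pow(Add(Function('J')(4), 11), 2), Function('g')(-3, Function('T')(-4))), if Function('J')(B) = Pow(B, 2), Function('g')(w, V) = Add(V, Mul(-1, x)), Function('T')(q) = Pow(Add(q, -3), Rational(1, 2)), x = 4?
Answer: Add(725, Mul(I, Pow(7, Rational(1, 2)))) ≈ Add(725.00, Mul(2.6458, I))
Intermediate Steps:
Function('T')(q) = Pow(Add(-3, q), Rational(1, 2))
Function('g')(w, V) = Add(-4, V) (Function('g')(w, V) = Add(V, Mul(-1, 4)) = Add(V, -4) = Add(-4, V))
Add(Pow(Add(Function('J')(4), 11), 2), Function('g')(-3, Function('T')(-4))) = Add(Pow(Add(Pow(4, 2), 11), 2), Add(-4, Pow(Add(-3, -4), Rational(1, 2)))) = Add(Pow(Add(16, 11), 2), Add(-4, Pow(-7, Rational(1, 2)))) = Add(Pow(27, 2), Add(-4, Mul(I, Pow(7, Rational(1, 2))))) = Add(729, Add(-4, Mul(I, Pow(7, Rational(1, 2))))) = Add(725, Mul(I, Pow(7, Rational(1, 2))))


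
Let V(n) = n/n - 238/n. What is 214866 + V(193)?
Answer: 41469093/193 ≈ 2.1487e+5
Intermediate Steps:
V(n) = 1 - 238/n
214866 + V(193) = 214866 + (-238 + 193)/193 = 214866 + (1/193)*(-45) = 214866 - 45/193 = 41469093/193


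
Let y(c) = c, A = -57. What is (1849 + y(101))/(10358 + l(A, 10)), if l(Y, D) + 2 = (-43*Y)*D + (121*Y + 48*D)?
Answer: 650/9483 ≈ 0.068544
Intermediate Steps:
l(Y, D) = -2 + 48*D + 121*Y - 43*D*Y (l(Y, D) = -2 + ((-43*Y)*D + (121*Y + 48*D)) = -2 + (-43*D*Y + (48*D + 121*Y)) = -2 + (48*D + 121*Y - 43*D*Y) = -2 + 48*D + 121*Y - 43*D*Y)
(1849 + y(101))/(10358 + l(A, 10)) = (1849 + 101)/(10358 + (-2 + 48*10 + 121*(-57) - 43*10*(-57))) = 1950/(10358 + (-2 + 480 - 6897 + 24510)) = 1950/(10358 + 18091) = 1950/28449 = 1950*(1/28449) = 650/9483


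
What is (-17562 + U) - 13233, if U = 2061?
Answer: -28734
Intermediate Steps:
(-17562 + U) - 13233 = (-17562 + 2061) - 13233 = -15501 - 13233 = -28734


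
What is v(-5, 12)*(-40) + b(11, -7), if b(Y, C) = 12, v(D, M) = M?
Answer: -468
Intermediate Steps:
v(-5, 12)*(-40) + b(11, -7) = 12*(-40) + 12 = -480 + 12 = -468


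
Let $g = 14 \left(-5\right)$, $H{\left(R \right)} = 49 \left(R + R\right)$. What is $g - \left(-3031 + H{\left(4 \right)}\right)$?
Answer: $2569$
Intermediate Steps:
$H{\left(R \right)} = 98 R$ ($H{\left(R \right)} = 49 \cdot 2 R = 98 R$)
$g = -70$
$g - \left(-3031 + H{\left(4 \right)}\right) = -70 + \left(3031 - 98 \cdot 4\right) = -70 + \left(3031 - 392\right) = -70 + 2639 = 2569$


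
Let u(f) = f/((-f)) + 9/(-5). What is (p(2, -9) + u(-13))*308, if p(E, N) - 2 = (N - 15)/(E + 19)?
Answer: -2992/5 ≈ -598.40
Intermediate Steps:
u(f) = -14/5 (u(f) = f*(-1/f) + 9*(-⅕) = -1 - 9/5 = -14/5)
p(E, N) = 2 + (-15 + N)/(19 + E) (p(E, N) = 2 + (N - 15)/(E + 19) = 2 + (-15 + N)/(19 + E))
(p(2, -9) + u(-13))*308 = ((23 - 9 + 2*2)/(19 + 2) - 14/5)*308 = ((23 - 9 + 4)/21 - 14/5)*308 = ((1/21)*18 - 14/5)*308 = (6/7 - 14/5)*308 = -68/35*308 = -2992/5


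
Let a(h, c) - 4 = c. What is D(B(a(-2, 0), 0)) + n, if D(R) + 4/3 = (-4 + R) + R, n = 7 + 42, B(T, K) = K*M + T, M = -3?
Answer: 155/3 ≈ 51.667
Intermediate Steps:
a(h, c) = 4 + c
B(T, K) = T - 3*K (B(T, K) = K*(-3) + T = -3*K + T = T - 3*K)
n = 49
D(R) = -16/3 + 2*R (D(R) = -4/3 + ((-4 + R) + R) = -4/3 + (-4 + 2*R) = -16/3 + 2*R)
D(B(a(-2, 0), 0)) + n = (-16/3 + 2*((4 + 0) - 3*0)) + 49 = (-16/3 + 2*(4 + 0)) + 49 = (-16/3 + 2*4) + 49 = (-16/3 + 8) + 49 = 8/3 + 49 = 155/3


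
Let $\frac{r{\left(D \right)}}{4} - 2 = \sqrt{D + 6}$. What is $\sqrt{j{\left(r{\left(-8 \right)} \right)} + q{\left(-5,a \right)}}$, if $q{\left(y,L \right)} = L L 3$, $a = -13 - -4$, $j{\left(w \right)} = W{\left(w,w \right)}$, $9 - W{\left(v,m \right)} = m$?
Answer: $2 \sqrt{61 - i \sqrt{2}} \approx 15.622 - 0.18106 i$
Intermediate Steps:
$W{\left(v,m \right)} = 9 - m$
$r{\left(D \right)} = 8 + 4 \sqrt{6 + D}$ ($r{\left(D \right)} = 8 + 4 \sqrt{D + 6} = 8 + 4 \sqrt{6 + D}$)
$j{\left(w \right)} = 9 - w$
$a = -9$ ($a = -13 + 4 = -9$)
$q{\left(y,L \right)} = 3 L^{2}$ ($q{\left(y,L \right)} = L^{2} \cdot 3 = 3 L^{2}$)
$\sqrt{j{\left(r{\left(-8 \right)} \right)} + q{\left(-5,a \right)}} = \sqrt{\left(9 - \left(8 + 4 \sqrt{6 - 8}\right)\right) + 3 \left(-9\right)^{2}} = \sqrt{\left(9 - \left(8 + 4 \sqrt{-2}\right)\right) + 3 \cdot 81} = \sqrt{\left(9 - \left(8 + 4 i \sqrt{2}\right)\right) + 243} = \sqrt{\left(1 - 4 i \sqrt{2}\right) + 243} = \sqrt{244 - 4 i \sqrt{2}}$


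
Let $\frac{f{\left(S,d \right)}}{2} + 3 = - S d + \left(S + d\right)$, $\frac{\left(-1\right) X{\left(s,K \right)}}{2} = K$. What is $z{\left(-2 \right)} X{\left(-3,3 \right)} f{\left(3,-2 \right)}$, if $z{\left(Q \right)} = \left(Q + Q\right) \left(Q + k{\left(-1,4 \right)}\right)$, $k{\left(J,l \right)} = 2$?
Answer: $0$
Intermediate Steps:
$X{\left(s,K \right)} = - 2 K$
$f{\left(S,d \right)} = -6 + 2 S + 2 d - 2 S d$ ($f{\left(S,d \right)} = -6 + 2 \left(- S d + \left(S + d\right)\right) = -6 + 2 \left(S + d - S d\right) = -6 + \left(2 S + 2 d - 2 S d\right) = -6 + 2 S + 2 d - 2 S d$)
$z{\left(Q \right)} = 2 Q \left(2 + Q\right)$ ($z{\left(Q \right)} = \left(Q + Q\right) \left(Q + 2\right) = 2 Q \left(2 + Q\right)$)
$z{\left(-2 \right)} X{\left(-3,3 \right)} f{\left(3,-2 \right)} = 2 \left(-2\right) \left(2 - 2\right) \left(\left(-2\right) 3\right) \left(-6 + 2 \cdot 3 + 2 \left(-2\right) - 6 \left(-2\right)\right) = 2 \left(-2\right) 0 \left(-6\right) \left(-6 + 6 - 4 + 12\right) = 0 \left(-6\right) 8 = 0 \cdot 8 = 0$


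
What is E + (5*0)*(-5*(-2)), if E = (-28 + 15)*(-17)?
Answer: 221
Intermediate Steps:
E = 221 (E = -13*(-17) = 221)
E + (5*0)*(-5*(-2)) = 221 + (5*0)*(-5*(-2)) = 221 + 0*10 = 221 + 0 = 221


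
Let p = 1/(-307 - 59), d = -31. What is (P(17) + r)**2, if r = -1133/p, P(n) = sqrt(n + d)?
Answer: (414678 + I*sqrt(14))**2 ≈ 1.7196e+11 + 3.0e+6*I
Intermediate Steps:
p = -1/366 (p = 1/(-366) = -1/366 ≈ -0.0027322)
P(n) = sqrt(-31 + n) (P(n) = sqrt(n - 31) = sqrt(-31 + n))
r = 414678 (r = -1133/(-1/366) = -1133*(-366) = 414678)
(P(17) + r)**2 = (sqrt(-31 + 17) + 414678)**2 = (sqrt(-14) + 414678)**2 = (I*sqrt(14) + 414678)**2 = (414678 + I*sqrt(14))**2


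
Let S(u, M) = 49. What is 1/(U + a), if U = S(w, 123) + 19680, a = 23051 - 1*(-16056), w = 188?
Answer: 1/58836 ≈ 1.6996e-5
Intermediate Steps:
a = 39107 (a = 23051 + 16056 = 39107)
U = 19729 (U = 49 + 19680 = 19729)
1/(U + a) = 1/(19729 + 39107) = 1/58836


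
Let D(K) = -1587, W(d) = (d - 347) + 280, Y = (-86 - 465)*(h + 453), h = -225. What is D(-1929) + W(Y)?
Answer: -127282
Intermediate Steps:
Y = -125628 (Y = (-86 - 465)*(-225 + 453) = -551*228 = -125628)
W(d) = -67 + d (W(d) = (-347 + d) + 280 = -67 + d)
D(-1929) + W(Y) = -1587 + (-67 - 125628) = -1587 - 125695 = -127282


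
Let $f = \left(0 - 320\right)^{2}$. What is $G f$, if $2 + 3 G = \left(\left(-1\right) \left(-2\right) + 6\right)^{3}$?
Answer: $17408000$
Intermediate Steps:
$f = 102400$ ($f = \left(-320\right)^{2} = 102400$)
$G = 170$ ($G = - \frac{2}{3} + \frac{\left(\left(-1\right) \left(-2\right) + 6\right)^{3}}{3} = - \frac{2}{3} + \frac{\left(2 + 6\right)^{3}}{3} = - \frac{2}{3} + \frac{8^{3}}{3} = - \frac{2}{3} + \frac{1}{3} \cdot 512 = - \frac{2}{3} + \frac{512}{3} = 170$)
$G f = 170 \cdot 102400 = 17408000$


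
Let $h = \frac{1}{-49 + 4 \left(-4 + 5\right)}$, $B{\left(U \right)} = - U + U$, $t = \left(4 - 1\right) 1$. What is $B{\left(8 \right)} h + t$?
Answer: $3$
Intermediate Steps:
$t = 3$ ($t = 3 \cdot 1 = 3$)
$B{\left(U \right)} = 0$
$h = - \frac{1}{45}$ ($h = \frac{1}{-49 + 4 \cdot 1} = \frac{1}{-49 + 4} = \frac{1}{-45} = - \frac{1}{45} \approx -0.022222$)
$B{\left(8 \right)} h + t = 0 \left(- \frac{1}{45}\right) + 3 = 0 + 3 = 3$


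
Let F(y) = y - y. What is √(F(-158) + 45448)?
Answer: 2*√11362 ≈ 213.19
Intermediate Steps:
F(y) = 0
√(F(-158) + 45448) = √(0 + 45448) = √45448 = 2*√11362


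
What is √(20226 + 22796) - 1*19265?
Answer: -19265 + 7*√878 ≈ -19058.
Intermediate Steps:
√(20226 + 22796) - 1*19265 = √43022 - 19265 = 7*√878 - 19265 = -19265 + 7*√878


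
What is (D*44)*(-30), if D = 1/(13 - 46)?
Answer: 40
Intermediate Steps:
D = -1/33 (D = 1/(-33) = -1/33 ≈ -0.030303)
(D*44)*(-30) = -1/33*44*(-30) = -4/3*(-30) = 40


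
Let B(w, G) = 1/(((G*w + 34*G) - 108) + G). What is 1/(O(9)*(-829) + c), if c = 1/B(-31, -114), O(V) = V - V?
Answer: -1/564 ≈ -0.0017731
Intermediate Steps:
O(V) = 0
B(w, G) = 1/(-108 + 35*G + G*w) (B(w, G) = 1/(((34*G + G*w) - 108) + G) = 1/((-108 + 34*G + G*w) + G) = 1/(-108 + 35*G + G*w))
c = -564 (c = 1/(1/(-108 + 35*(-114) - 114*(-31))) = 1/(1/(-108 - 3990 + 3534)) = 1/(1/(-564)) = 1/(-1/564) = -564)
1/(O(9)*(-829) + c) = 1/(0*(-829) - 564) = 1/(0 - 564) = 1/(-564) = -1/564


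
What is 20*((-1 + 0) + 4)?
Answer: 60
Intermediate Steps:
20*((-1 + 0) + 4) = 20*(-1 + 4) = 20*3 = 60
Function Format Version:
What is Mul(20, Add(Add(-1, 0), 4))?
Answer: 60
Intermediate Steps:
Mul(20, Add(Add(-1, 0), 4)) = Mul(20, Add(-1, 4)) = Mul(20, 3) = 60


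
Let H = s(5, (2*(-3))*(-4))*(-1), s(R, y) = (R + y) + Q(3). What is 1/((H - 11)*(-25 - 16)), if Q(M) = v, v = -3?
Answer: 1/1517 ≈ 0.00065920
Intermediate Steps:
Q(M) = -3
s(R, y) = -3 + R + y (s(R, y) = (R + y) - 3 = -3 + R + y)
H = -26 (H = (-3 + 5 + (2*(-3))*(-4))*(-1) = (-3 + 5 - 6*(-4))*(-1) = (-3 + 5 + 24)*(-1) = 26*(-1) = -26)
1/((H - 11)*(-25 - 16)) = 1/((-26 - 11)*(-25 - 16)) = 1/(-37*(-41)) = 1/1517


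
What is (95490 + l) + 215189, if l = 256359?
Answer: 567038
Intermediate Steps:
(95490 + l) + 215189 = (95490 + 256359) + 215189 = 351849 + 215189 = 567038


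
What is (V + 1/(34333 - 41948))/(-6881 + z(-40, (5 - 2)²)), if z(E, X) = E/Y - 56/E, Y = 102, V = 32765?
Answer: -6362389587/1335974077 ≈ -4.7624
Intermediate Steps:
z(E, X) = -56/E + E/102 (z(E, X) = E/102 - 56/E = -56/E + E/102)
(V + 1/(34333 - 41948))/(-6881 + z(-40, (5 - 2)²)) = (32765 + 1/(34333 - 41948))/(-6881 + (-56/(-40) + (1/102)*(-40))) = (32765 + 1/(-7615))/(-6881 + (-56*(-1/40) - 20/51)) = (32765 - 1/7615)/(-6881 + (7/5 - 20/51)) = 249505474/(7615*(-6881 + 257/255)) = 249505474/(7615*(-1754398/255)) = (249505474/7615)*(-255/1754398) = -6362389587/1335974077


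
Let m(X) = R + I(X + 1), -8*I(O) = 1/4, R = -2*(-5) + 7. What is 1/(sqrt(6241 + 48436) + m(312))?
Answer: -17376/55694399 + 1024*sqrt(54677)/55694399 ≈ 0.0039872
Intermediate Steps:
R = 17 (R = 10 + 7 = 17)
I(O) = -1/32 (I(O) = -1/8/4 = -1/8*1/4 = -1/32)
m(X) = 543/32 (m(X) = 17 - 1/32 = 543/32)
1/(sqrt(6241 + 48436) + m(312)) = 1/(sqrt(6241 + 48436) + 543/32) = 1/(sqrt(54677) + 543/32) = 1/(543/32 + sqrt(54677))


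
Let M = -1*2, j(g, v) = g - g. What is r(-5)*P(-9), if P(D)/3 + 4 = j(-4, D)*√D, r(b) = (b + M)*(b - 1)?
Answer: -504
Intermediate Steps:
j(g, v) = 0
M = -2
r(b) = (-1 + b)*(-2 + b) (r(b) = (b - 2)*(b - 1) = (-2 + b)*(-1 + b) = (-1 + b)*(-2 + b))
P(D) = -12 (P(D) = -12 + 3*(0*√D) = -12 + 3*0 = -12 + 0 = -12)
r(-5)*P(-9) = (2 + (-5)² - 3*(-5))*(-12) = (2 + 25 + 15)*(-12) = 42*(-12) = -504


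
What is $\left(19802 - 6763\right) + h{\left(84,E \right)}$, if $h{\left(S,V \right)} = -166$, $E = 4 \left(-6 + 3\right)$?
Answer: $12873$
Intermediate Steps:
$E = -12$ ($E = 4 \left(-3\right) = -12$)
$\left(19802 - 6763\right) + h{\left(84,E \right)} = \left(19802 - 6763\right) - 166 = 13039 - 166 = 12873$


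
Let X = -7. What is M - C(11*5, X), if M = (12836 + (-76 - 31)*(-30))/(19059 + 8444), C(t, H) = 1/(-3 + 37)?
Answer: 518061/935102 ≈ 0.55402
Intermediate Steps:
C(t, H) = 1/34
M = 16046/27503 (M = (12836 - 107*(-30))/27503 = (12836 + 3210)*(1/27503) = 16046*(1/27503) = 16046/27503 ≈ 0.58343)
M - C(11*5, X) = 16046/27503 - 1*1/34 = 16046/27503 - 1/34 = 518061/935102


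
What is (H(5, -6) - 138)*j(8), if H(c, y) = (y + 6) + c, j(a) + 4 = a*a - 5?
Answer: -7315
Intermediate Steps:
j(a) = -9 + a² (j(a) = -4 + (a*a - 5) = -4 + (a² - 5) = -4 + (-5 + a²) = -9 + a²)
H(c, y) = 6 + c + y (H(c, y) = (6 + y) + c = 6 + c + y)
(H(5, -6) - 138)*j(8) = ((6 + 5 - 6) - 138)*(-9 + 8²) = (5 - 138)*(-9 + 64) = -133*55 = -7315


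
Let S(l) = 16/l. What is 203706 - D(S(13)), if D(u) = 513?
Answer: 203193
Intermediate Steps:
203706 - D(S(13)) = 203706 - 1*513 = 203706 - 513 = 203193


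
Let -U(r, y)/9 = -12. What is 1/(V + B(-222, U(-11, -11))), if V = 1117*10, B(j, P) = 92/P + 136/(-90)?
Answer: 135/1507861 ≈ 8.9531e-5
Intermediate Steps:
U(r, y) = 108 (U(r, y) = -9*(-12) = 108)
B(j, P) = -68/45 + 92/P (B(j, P) = 92/P + 136*(-1/90) = 92/P - 68/45 = -68/45 + 92/P)
V = 11170
1/(V + B(-222, U(-11, -11))) = 1/(11170 + (-68/45 + 92/108)) = 1/(11170 + (-68/45 + 92*(1/108))) = 1/(11170 + (-68/45 + 23/27)) = 1/(11170 - 89/135) = 1/(1507861/135) = 135/1507861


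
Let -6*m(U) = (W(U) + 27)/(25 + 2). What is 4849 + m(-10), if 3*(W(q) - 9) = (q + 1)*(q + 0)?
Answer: 130912/27 ≈ 4848.6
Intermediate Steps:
W(q) = 9 + q*(1 + q)/3 (W(q) = 9 + ((q + 1)*(q + 0))/3 = 9 + ((1 + q)*q)/3 = 9 + (q*(1 + q))/3 = 9 + q*(1 + q)/3)
m(U) = -2/9 - U/486 - U²/486 (m(U) = -((9 + U/3 + U²/3) + 27)/(6*(25 + 2)) = -(36 + U/3 + U²/3)/(6*27) = -(4/3 + U/81 + U²/81)/6 = -2/9 - U/486 - U²/486)
4849 + m(-10) = 4849 + (-2/9 - 1/486*(-10) - 1/486*(-10)²) = 4849 + (-2/9 + 5/243 - 1/486*100) = 4849 + (-2/9 + 5/243 - 50/243) = 4849 - 11/27 = 130912/27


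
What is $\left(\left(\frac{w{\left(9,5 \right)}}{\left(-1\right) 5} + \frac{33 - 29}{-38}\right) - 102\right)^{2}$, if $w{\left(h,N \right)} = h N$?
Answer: $\frac{4456321}{361} \approx 12344.0$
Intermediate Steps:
$w{\left(h,N \right)} = N h$
$\left(\left(\frac{w{\left(9,5 \right)}}{\left(-1\right) 5} + \frac{33 - 29}{-38}\right) - 102\right)^{2} = \left(\left(\frac{5 \cdot 9}{\left(-1\right) 5} + \frac{33 - 29}{-38}\right) - 102\right)^{2} = \left(\left(\frac{45}{-5} + 4 \left(- \frac{1}{38}\right)\right) - 102\right)^{2} = \left(\left(45 \left(- \frac{1}{5}\right) - \frac{2}{19}\right) - 102\right)^{2} = \left(\left(-9 - \frac{2}{19}\right) - 102\right)^{2} = \left(- \frac{173}{19} - 102\right)^{2} = \left(- \frac{2111}{19}\right)^{2} = \frac{4456321}{361}$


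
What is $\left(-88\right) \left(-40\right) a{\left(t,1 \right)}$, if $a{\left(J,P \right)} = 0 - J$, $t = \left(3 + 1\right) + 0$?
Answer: $-14080$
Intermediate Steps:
$t = 4$ ($t = 4 + 0 = 4$)
$a{\left(J,P \right)} = - J$
$\left(-88\right) \left(-40\right) a{\left(t,1 \right)} = \left(-88\right) \left(-40\right) \left(\left(-1\right) 4\right) = 3520 \left(-4\right) = -14080$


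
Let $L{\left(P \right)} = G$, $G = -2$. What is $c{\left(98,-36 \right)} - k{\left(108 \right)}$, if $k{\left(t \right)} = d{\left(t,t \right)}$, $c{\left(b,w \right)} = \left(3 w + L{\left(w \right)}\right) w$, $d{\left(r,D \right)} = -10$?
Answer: $3970$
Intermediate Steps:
$L{\left(P \right)} = -2$
$c{\left(b,w \right)} = w \left(-2 + 3 w\right)$ ($c{\left(b,w \right)} = \left(3 w - 2\right) w = \left(-2 + 3 w\right) w = w \left(-2 + 3 w\right)$)
$k{\left(t \right)} = -10$
$c{\left(98,-36 \right)} - k{\left(108 \right)} = - 36 \left(-2 + 3 \left(-36\right)\right) - -10 = - 36 \left(-2 - 108\right) + 10 = \left(-36\right) \left(-110\right) + 10 = 3960 + 10 = 3970$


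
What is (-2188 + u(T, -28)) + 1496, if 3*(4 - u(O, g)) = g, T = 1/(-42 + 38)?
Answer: -2036/3 ≈ -678.67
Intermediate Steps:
T = -¼ (T = 1/(-4) = -¼ ≈ -0.25000)
u(O, g) = 4 - g/3
(-2188 + u(T, -28)) + 1496 = (-2188 + (4 - ⅓*(-28))) + 1496 = (-2188 + (4 + 28/3)) + 1496 = (-2188 + 40/3) + 1496 = -6524/3 + 1496 = -2036/3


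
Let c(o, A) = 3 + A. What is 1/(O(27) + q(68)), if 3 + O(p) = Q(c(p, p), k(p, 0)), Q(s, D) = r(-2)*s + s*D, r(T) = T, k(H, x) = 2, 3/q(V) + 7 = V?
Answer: -61/180 ≈ -0.33889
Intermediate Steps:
q(V) = 3/(-7 + V)
Q(s, D) = -2*s + D*s (Q(s, D) = -2*s + s*D = -2*s + D*s)
O(p) = -3 (O(p) = -3 + (3 + p)*(-2 + 2) = -3 + (3 + p)*0 = -3 + 0 = -3)
1/(O(27) + q(68)) = 1/(-3 + 3/(-7 + 68)) = 1/(-3 + 3/61) = 1/(-180/61) = -61/180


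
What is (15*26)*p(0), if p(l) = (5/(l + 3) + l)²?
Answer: 3250/3 ≈ 1083.3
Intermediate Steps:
p(l) = (l + 5/(3 + l))² (p(l) = (5/(3 + l) + l)² = (l + 5/(3 + l))²)
(15*26)*p(0) = (15*26)*((5 + 0² + 3*0)²/(3 + 0)²) = 390*((5 + 0 + 0)²/3²) = 390*((⅑)*5²) = 390*((⅑)*25) = 390*(25/9) = 3250/3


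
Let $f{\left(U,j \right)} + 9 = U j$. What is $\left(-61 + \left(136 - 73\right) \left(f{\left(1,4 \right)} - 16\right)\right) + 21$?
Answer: $-1363$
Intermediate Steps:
$f{\left(U,j \right)} = -9 + U j$
$\left(-61 + \left(136 - 73\right) \left(f{\left(1,4 \right)} - 16\right)\right) + 21 = \left(-61 + \left(136 - 73\right) \left(\left(-9 + 1 \cdot 4\right) - 16\right)\right) + 21 = \left(-61 + 63 \left(\left(-9 + 4\right) - 16\right)\right) + 21 = \left(-61 + 63 \left(-5 - 16\right)\right) + 21 = \left(-61 + 63 \left(-21\right)\right) + 21 = \left(-61 - 1323\right) + 21 = -1384 + 21 = -1363$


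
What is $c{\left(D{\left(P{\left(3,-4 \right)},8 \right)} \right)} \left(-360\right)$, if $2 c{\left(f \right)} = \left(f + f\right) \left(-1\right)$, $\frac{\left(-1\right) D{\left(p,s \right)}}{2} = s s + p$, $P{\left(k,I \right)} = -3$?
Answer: $-43920$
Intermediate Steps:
$D{\left(p,s \right)} = - 2 p - 2 s^{2}$ ($D{\left(p,s \right)} = - 2 \left(s s + p\right) = - 2 \left(s^{2} + p\right) = - 2 \left(p + s^{2}\right) = - 2 p - 2 s^{2}$)
$c{\left(f \right)} = - f$ ($c{\left(f \right)} = \frac{\left(f + f\right) \left(-1\right)}{2} = \frac{2 f \left(-1\right)}{2} = \frac{\left(-2\right) f}{2} = - f$)
$c{\left(D{\left(P{\left(3,-4 \right)},8 \right)} \right)} \left(-360\right) = - (\left(-2\right) \left(-3\right) - 2 \cdot 8^{2}) \left(-360\right) = - (6 - 128) \left(-360\right) = \left(-1\right) \left(-122\right) \left(-360\right) = 122 \left(-360\right) = -43920$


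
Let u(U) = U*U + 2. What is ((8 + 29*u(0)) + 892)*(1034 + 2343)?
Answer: 3235166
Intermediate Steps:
u(U) = 2 + U² (u(U) = U² + 2 = 2 + U²)
((8 + 29*u(0)) + 892)*(1034 + 2343) = ((8 + 29*(2 + 0²)) + 892)*(1034 + 2343) = ((8 + 29*(2 + 0)) + 892)*3377 = ((8 + 29*2) + 892)*3377 = ((8 + 58) + 892)*3377 = (66 + 892)*3377 = 958*3377 = 3235166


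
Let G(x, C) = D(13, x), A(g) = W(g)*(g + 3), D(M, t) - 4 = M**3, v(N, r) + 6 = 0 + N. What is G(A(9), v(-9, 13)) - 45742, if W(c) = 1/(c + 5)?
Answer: -43541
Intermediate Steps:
v(N, r) = -6 + N (v(N, r) = -6 + (0 + N) = -6 + N)
D(M, t) = 4 + M**3
W(c) = 1/(5 + c)
A(g) = (3 + g)/(5 + g) (A(g) = (g + 3)/(5 + g) = (3 + g)/(5 + g))
G(x, C) = 2201 (G(x, C) = 4 + 13**3 = 4 + 2197 = 2201)
G(A(9), v(-9, 13)) - 45742 = 2201 - 45742 = -43541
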